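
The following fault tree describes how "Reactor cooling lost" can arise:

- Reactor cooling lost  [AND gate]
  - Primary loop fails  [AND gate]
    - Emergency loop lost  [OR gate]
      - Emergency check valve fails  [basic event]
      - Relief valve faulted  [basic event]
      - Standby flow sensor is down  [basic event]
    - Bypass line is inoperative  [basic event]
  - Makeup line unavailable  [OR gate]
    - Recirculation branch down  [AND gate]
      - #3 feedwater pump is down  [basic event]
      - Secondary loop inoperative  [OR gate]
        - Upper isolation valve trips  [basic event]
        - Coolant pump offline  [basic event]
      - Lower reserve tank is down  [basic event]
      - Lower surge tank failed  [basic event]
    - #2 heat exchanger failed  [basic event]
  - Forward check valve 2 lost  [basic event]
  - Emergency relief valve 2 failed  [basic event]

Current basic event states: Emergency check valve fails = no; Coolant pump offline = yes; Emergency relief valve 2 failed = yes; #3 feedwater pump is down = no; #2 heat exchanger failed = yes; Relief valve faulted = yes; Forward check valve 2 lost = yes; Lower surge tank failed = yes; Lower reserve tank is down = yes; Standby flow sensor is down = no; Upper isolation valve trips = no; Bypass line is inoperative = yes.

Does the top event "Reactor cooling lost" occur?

Emergency loop lost [OR]: Emergency check valve fails=not, Relief valve faulted=occurs, Standby flow sensor is down=not → at least one input occurs → occurs.
Primary loop fails [AND]: Emergency loop lost=occurs, Bypass line is inoperative=occurs → all inputs occur → occurs.
Secondary loop inoperative [OR]: Upper isolation valve trips=not, Coolant pump offline=occurs → at least one input occurs → occurs.
Recirculation branch down [AND]: #3 feedwater pump is down=not, Secondary loop inoperative=occurs, Lower reserve tank is down=occurs, Lower surge tank failed=occurs → not all inputs occur → does not occur.
Makeup line unavailable [OR]: Recirculation branch down=not, #2 heat exchanger failed=occurs → at least one input occurs → occurs.
Reactor cooling lost [AND]: Primary loop fails=occurs, Makeup line unavailable=occurs, Forward check valve 2 lost=occurs, Emergency relief valve 2 failed=occurs → all inputs occur → occurs.

Yes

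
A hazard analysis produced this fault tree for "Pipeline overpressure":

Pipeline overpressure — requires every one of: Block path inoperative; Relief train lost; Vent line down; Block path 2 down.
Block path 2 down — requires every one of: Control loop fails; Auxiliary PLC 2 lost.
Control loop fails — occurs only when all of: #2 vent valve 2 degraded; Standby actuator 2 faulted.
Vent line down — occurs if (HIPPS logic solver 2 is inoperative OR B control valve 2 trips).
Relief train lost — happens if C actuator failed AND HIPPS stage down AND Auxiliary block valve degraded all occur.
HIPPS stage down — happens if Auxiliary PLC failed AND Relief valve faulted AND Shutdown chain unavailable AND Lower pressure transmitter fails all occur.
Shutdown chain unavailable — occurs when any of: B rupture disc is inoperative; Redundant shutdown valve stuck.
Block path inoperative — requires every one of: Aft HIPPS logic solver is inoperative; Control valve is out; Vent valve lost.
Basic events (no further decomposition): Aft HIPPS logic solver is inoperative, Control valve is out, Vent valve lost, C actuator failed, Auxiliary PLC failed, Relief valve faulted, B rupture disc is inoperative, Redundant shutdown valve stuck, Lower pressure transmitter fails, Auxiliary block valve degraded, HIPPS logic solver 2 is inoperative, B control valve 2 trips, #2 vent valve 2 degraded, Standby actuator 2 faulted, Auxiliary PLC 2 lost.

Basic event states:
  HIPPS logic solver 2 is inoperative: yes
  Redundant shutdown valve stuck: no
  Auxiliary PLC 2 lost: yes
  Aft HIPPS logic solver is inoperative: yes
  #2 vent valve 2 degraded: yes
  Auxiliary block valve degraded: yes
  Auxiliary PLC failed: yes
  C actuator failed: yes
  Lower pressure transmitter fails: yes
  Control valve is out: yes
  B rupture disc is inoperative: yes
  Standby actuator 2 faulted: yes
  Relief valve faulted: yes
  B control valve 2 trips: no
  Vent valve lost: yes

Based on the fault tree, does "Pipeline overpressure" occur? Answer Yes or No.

Block path inoperative [AND]: Aft HIPPS logic solver is inoperative=occurs, Control valve is out=occurs, Vent valve lost=occurs → all inputs occur → occurs.
Shutdown chain unavailable [OR]: B rupture disc is inoperative=occurs, Redundant shutdown valve stuck=not → at least one input occurs → occurs.
HIPPS stage down [AND]: Auxiliary PLC failed=occurs, Relief valve faulted=occurs, Shutdown chain unavailable=occurs, Lower pressure transmitter fails=occurs → all inputs occur → occurs.
Relief train lost [AND]: C actuator failed=occurs, HIPPS stage down=occurs, Auxiliary block valve degraded=occurs → all inputs occur → occurs.
Vent line down [OR]: HIPPS logic solver 2 is inoperative=occurs, B control valve 2 trips=not → at least one input occurs → occurs.
Control loop fails [AND]: #2 vent valve 2 degraded=occurs, Standby actuator 2 faulted=occurs → all inputs occur → occurs.
Block path 2 down [AND]: Control loop fails=occurs, Auxiliary PLC 2 lost=occurs → all inputs occur → occurs.
Pipeline overpressure [AND]: Block path inoperative=occurs, Relief train lost=occurs, Vent line down=occurs, Block path 2 down=occurs → all inputs occur → occurs.

Yes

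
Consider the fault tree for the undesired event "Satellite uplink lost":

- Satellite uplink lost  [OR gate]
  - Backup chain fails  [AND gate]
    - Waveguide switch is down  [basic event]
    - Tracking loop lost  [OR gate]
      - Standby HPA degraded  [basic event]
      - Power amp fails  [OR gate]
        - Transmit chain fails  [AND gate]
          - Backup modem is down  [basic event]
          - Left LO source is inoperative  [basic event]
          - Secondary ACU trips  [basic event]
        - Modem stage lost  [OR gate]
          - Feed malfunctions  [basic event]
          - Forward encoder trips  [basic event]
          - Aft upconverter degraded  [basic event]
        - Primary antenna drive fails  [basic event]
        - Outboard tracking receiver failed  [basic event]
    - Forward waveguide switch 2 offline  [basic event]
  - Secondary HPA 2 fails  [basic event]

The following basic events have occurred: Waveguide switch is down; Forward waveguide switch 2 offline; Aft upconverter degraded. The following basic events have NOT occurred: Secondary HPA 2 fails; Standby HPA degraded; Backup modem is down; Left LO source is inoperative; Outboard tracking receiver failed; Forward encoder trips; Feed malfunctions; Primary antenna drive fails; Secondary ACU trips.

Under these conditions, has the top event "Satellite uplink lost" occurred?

Yes

Transmit chain fails [AND]: Backup modem is down=not, Left LO source is inoperative=not, Secondary ACU trips=not → not all inputs occur → does not occur.
Modem stage lost [OR]: Feed malfunctions=not, Forward encoder trips=not, Aft upconverter degraded=occurs → at least one input occurs → occurs.
Power amp fails [OR]: Transmit chain fails=not, Modem stage lost=occurs, Primary antenna drive fails=not, Outboard tracking receiver failed=not → at least one input occurs → occurs.
Tracking loop lost [OR]: Standby HPA degraded=not, Power amp fails=occurs → at least one input occurs → occurs.
Backup chain fails [AND]: Waveguide switch is down=occurs, Tracking loop lost=occurs, Forward waveguide switch 2 offline=occurs → all inputs occur → occurs.
Satellite uplink lost [OR]: Backup chain fails=occurs, Secondary HPA 2 fails=not → at least one input occurs → occurs.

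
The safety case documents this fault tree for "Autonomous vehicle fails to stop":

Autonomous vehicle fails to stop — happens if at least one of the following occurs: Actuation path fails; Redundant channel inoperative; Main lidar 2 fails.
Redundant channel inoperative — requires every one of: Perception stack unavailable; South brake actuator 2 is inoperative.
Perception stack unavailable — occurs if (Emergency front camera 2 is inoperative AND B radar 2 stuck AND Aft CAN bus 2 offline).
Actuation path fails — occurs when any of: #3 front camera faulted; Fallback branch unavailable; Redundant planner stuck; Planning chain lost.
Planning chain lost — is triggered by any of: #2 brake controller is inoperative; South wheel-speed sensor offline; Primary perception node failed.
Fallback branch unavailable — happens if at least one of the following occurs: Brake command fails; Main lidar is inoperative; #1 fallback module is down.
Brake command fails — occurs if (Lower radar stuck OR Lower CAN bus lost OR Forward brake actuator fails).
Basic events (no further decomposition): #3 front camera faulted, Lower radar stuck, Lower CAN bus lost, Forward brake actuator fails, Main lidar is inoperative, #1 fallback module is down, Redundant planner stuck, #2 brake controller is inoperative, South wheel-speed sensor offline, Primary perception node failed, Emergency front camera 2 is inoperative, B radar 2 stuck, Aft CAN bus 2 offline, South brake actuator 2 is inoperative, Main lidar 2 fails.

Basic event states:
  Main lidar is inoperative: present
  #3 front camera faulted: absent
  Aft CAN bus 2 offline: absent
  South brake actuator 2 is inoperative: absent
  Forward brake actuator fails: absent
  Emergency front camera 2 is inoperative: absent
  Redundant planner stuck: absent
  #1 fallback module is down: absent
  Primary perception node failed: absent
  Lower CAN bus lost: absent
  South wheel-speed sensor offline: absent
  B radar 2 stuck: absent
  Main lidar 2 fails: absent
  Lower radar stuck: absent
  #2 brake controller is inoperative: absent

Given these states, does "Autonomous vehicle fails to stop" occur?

Yes

Brake command fails [OR]: Lower radar stuck=not, Lower CAN bus lost=not, Forward brake actuator fails=not → no input occurs → does not occur.
Fallback branch unavailable [OR]: Brake command fails=not, Main lidar is inoperative=occurs, #1 fallback module is down=not → at least one input occurs → occurs.
Planning chain lost [OR]: #2 brake controller is inoperative=not, South wheel-speed sensor offline=not, Primary perception node failed=not → no input occurs → does not occur.
Actuation path fails [OR]: #3 front camera faulted=not, Fallback branch unavailable=occurs, Redundant planner stuck=not, Planning chain lost=not → at least one input occurs → occurs.
Perception stack unavailable [AND]: Emergency front camera 2 is inoperative=not, B radar 2 stuck=not, Aft CAN bus 2 offline=not → not all inputs occur → does not occur.
Redundant channel inoperative [AND]: Perception stack unavailable=not, South brake actuator 2 is inoperative=not → not all inputs occur → does not occur.
Autonomous vehicle fails to stop [OR]: Actuation path fails=occurs, Redundant channel inoperative=not, Main lidar 2 fails=not → at least one input occurs → occurs.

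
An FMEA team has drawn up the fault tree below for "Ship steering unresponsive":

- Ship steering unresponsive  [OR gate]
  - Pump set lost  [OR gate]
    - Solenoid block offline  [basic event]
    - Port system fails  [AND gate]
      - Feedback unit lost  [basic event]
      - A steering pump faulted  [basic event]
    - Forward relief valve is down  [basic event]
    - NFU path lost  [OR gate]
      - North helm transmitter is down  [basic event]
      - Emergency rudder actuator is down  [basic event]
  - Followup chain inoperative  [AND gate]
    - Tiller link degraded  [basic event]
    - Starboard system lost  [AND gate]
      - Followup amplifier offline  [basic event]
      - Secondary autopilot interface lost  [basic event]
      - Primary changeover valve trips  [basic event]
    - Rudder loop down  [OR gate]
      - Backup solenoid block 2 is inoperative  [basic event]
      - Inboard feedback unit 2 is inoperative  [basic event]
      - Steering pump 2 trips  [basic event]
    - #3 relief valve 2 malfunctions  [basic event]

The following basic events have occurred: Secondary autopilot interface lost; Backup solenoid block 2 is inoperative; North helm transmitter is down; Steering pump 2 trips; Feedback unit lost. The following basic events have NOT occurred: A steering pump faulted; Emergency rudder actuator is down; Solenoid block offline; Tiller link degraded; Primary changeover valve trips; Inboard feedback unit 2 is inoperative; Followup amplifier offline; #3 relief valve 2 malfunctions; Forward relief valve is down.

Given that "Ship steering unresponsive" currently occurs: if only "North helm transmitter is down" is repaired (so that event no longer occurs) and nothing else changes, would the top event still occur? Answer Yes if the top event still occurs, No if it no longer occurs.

Counterfactual: set "North helm transmitter is down" to not occurred.
Port system fails [AND]: Feedback unit lost=occurs, A steering pump faulted=not → not all inputs occur → does not occur.
NFU path lost [OR]: North helm transmitter is down=not, Emergency rudder actuator is down=not → no input occurs → does not occur.
Pump set lost [OR]: Solenoid block offline=not, Port system fails=not, Forward relief valve is down=not, NFU path lost=not → no input occurs → does not occur.
Starboard system lost [AND]: Followup amplifier offline=not, Secondary autopilot interface lost=occurs, Primary changeover valve trips=not → not all inputs occur → does not occur.
Rudder loop down [OR]: Backup solenoid block 2 is inoperative=occurs, Inboard feedback unit 2 is inoperative=not, Steering pump 2 trips=occurs → at least one input occurs → occurs.
Followup chain inoperative [AND]: Tiller link degraded=not, Starboard system lost=not, Rudder loop down=occurs, #3 relief valve 2 malfunctions=not → not all inputs occur → does not occur.
Ship steering unresponsive [OR]: Pump set lost=not, Followup chain inoperative=not → no input occurs → does not occur.

No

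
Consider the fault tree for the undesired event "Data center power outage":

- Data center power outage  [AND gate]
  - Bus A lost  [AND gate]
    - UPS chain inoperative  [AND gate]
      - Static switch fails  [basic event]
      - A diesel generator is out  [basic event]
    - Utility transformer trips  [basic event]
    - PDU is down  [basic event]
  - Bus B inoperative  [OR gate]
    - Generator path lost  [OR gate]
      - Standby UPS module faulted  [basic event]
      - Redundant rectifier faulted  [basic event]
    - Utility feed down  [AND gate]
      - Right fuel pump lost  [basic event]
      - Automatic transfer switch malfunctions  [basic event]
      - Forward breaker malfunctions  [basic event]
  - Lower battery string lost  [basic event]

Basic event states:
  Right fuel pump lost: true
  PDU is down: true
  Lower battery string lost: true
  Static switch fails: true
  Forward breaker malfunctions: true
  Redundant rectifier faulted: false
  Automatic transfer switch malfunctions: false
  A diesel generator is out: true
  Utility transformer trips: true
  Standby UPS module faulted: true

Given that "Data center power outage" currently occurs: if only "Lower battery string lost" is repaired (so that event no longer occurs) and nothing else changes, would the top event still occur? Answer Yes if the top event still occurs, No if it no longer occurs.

Counterfactual: set "Lower battery string lost" to not occurred.
UPS chain inoperative [AND]: Static switch fails=occurs, A diesel generator is out=occurs → all inputs occur → occurs.
Bus A lost [AND]: UPS chain inoperative=occurs, Utility transformer trips=occurs, PDU is down=occurs → all inputs occur → occurs.
Generator path lost [OR]: Standby UPS module faulted=occurs, Redundant rectifier faulted=not → at least one input occurs → occurs.
Utility feed down [AND]: Right fuel pump lost=occurs, Automatic transfer switch malfunctions=not, Forward breaker malfunctions=occurs → not all inputs occur → does not occur.
Bus B inoperative [OR]: Generator path lost=occurs, Utility feed down=not → at least one input occurs → occurs.
Data center power outage [AND]: Bus A lost=occurs, Bus B inoperative=occurs, Lower battery string lost=not → not all inputs occur → does not occur.

No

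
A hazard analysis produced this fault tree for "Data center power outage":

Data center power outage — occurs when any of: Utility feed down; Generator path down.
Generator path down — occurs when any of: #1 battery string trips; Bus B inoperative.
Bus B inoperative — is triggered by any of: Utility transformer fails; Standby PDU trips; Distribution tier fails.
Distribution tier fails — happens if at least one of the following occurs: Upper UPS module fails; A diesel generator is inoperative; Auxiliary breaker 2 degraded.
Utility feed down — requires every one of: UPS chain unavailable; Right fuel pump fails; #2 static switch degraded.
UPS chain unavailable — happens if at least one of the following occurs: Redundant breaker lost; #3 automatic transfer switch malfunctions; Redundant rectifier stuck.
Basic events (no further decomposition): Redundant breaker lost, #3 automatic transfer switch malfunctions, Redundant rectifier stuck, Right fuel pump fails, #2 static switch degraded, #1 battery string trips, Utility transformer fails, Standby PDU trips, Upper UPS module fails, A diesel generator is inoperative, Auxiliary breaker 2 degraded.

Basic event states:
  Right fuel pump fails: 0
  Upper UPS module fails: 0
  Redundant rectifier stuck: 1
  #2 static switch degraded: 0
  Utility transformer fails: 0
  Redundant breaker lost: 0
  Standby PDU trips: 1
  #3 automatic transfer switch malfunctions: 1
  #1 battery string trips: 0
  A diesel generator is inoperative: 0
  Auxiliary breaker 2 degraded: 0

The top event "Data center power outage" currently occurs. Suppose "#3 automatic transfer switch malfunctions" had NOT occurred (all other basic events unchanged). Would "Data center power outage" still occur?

Yes

Counterfactual: set "#3 automatic transfer switch malfunctions" to not occurred.
UPS chain unavailable [OR]: Redundant breaker lost=not, #3 automatic transfer switch malfunctions=not, Redundant rectifier stuck=occurs → at least one input occurs → occurs.
Utility feed down [AND]: UPS chain unavailable=occurs, Right fuel pump fails=not, #2 static switch degraded=not → not all inputs occur → does not occur.
Distribution tier fails [OR]: Upper UPS module fails=not, A diesel generator is inoperative=not, Auxiliary breaker 2 degraded=not → no input occurs → does not occur.
Bus B inoperative [OR]: Utility transformer fails=not, Standby PDU trips=occurs, Distribution tier fails=not → at least one input occurs → occurs.
Generator path down [OR]: #1 battery string trips=not, Bus B inoperative=occurs → at least one input occurs → occurs.
Data center power outage [OR]: Utility feed down=not, Generator path down=occurs → at least one input occurs → occurs.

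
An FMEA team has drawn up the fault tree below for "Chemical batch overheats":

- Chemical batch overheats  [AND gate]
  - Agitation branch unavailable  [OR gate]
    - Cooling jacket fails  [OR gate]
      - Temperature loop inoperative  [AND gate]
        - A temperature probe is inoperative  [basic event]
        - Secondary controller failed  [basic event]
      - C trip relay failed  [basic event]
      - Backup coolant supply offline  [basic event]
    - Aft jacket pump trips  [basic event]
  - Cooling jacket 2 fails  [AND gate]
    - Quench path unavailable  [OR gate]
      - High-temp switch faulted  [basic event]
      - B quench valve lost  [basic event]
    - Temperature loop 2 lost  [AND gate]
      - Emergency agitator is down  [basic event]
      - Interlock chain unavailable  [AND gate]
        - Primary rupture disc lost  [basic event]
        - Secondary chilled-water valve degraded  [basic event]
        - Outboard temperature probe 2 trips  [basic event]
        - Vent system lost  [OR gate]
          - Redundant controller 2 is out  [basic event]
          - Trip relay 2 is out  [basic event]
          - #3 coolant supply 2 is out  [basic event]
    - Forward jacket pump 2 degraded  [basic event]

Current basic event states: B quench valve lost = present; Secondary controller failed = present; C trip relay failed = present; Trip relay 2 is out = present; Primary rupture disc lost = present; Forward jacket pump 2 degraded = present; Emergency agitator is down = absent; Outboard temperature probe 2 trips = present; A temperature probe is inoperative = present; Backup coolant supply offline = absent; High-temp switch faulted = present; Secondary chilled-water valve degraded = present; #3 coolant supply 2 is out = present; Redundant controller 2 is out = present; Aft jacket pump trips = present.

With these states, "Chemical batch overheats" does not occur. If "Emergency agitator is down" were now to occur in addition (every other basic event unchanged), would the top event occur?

Counterfactual: set "Emergency agitator is down" to occurred.
Temperature loop inoperative [AND]: A temperature probe is inoperative=occurs, Secondary controller failed=occurs → all inputs occur → occurs.
Cooling jacket fails [OR]: Temperature loop inoperative=occurs, C trip relay failed=occurs, Backup coolant supply offline=not → at least one input occurs → occurs.
Agitation branch unavailable [OR]: Cooling jacket fails=occurs, Aft jacket pump trips=occurs → at least one input occurs → occurs.
Quench path unavailable [OR]: High-temp switch faulted=occurs, B quench valve lost=occurs → at least one input occurs → occurs.
Vent system lost [OR]: Redundant controller 2 is out=occurs, Trip relay 2 is out=occurs, #3 coolant supply 2 is out=occurs → at least one input occurs → occurs.
Interlock chain unavailable [AND]: Primary rupture disc lost=occurs, Secondary chilled-water valve degraded=occurs, Outboard temperature probe 2 trips=occurs, Vent system lost=occurs → all inputs occur → occurs.
Temperature loop 2 lost [AND]: Emergency agitator is down=occurs, Interlock chain unavailable=occurs → all inputs occur → occurs.
Cooling jacket 2 fails [AND]: Quench path unavailable=occurs, Temperature loop 2 lost=occurs, Forward jacket pump 2 degraded=occurs → all inputs occur → occurs.
Chemical batch overheats [AND]: Agitation branch unavailable=occurs, Cooling jacket 2 fails=occurs → all inputs occur → occurs.

Yes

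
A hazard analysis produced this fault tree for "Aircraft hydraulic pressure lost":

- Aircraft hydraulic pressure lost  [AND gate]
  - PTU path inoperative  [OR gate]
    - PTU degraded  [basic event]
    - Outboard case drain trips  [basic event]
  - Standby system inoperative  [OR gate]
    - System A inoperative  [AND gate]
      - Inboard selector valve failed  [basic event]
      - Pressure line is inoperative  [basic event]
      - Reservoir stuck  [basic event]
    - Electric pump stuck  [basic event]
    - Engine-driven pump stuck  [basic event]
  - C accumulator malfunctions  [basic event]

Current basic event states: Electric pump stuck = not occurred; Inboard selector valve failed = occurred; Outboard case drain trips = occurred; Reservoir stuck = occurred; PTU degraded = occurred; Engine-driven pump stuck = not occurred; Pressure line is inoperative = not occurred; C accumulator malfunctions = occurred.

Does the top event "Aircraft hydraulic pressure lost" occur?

PTU path inoperative [OR]: PTU degraded=occurs, Outboard case drain trips=occurs → at least one input occurs → occurs.
System A inoperative [AND]: Inboard selector valve failed=occurs, Pressure line is inoperative=not, Reservoir stuck=occurs → not all inputs occur → does not occur.
Standby system inoperative [OR]: System A inoperative=not, Electric pump stuck=not, Engine-driven pump stuck=not → no input occurs → does not occur.
Aircraft hydraulic pressure lost [AND]: PTU path inoperative=occurs, Standby system inoperative=not, C accumulator malfunctions=occurs → not all inputs occur → does not occur.

No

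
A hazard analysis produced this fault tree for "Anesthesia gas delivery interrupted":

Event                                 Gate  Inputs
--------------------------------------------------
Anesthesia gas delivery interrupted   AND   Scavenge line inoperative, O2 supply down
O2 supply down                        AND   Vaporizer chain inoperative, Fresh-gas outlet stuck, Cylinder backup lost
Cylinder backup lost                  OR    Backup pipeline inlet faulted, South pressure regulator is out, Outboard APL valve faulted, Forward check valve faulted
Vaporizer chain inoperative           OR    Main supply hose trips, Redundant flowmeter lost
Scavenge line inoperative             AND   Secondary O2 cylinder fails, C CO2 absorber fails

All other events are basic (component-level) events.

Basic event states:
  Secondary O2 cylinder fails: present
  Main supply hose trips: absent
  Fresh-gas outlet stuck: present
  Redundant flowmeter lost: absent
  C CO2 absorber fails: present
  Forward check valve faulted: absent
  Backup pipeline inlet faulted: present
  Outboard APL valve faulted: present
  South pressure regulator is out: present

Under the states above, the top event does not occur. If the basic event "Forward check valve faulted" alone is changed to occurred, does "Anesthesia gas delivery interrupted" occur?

Counterfactual: set "Forward check valve faulted" to occurred.
Scavenge line inoperative [AND]: Secondary O2 cylinder fails=occurs, C CO2 absorber fails=occurs → all inputs occur → occurs.
Vaporizer chain inoperative [OR]: Main supply hose trips=not, Redundant flowmeter lost=not → no input occurs → does not occur.
Cylinder backup lost [OR]: Backup pipeline inlet faulted=occurs, South pressure regulator is out=occurs, Outboard APL valve faulted=occurs, Forward check valve faulted=occurs → at least one input occurs → occurs.
O2 supply down [AND]: Vaporizer chain inoperative=not, Fresh-gas outlet stuck=occurs, Cylinder backup lost=occurs → not all inputs occur → does not occur.
Anesthesia gas delivery interrupted [AND]: Scavenge line inoperative=occurs, O2 supply down=not → not all inputs occur → does not occur.

No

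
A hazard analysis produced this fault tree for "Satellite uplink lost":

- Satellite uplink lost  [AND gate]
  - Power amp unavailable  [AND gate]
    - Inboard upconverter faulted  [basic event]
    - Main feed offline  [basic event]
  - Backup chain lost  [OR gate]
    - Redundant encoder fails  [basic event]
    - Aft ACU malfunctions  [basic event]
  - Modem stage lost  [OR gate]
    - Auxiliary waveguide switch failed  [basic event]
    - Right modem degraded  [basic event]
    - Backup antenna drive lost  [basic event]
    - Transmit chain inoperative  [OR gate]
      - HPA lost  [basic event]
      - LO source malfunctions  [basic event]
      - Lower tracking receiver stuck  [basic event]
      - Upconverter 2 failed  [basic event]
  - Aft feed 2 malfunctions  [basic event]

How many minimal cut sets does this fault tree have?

Power amp unavailable [AND]: one cut set from each child combined → 1 × 1 = 1 cut set(s).
Backup chain lost [OR]: union of children's cut sets → 2 cut set(s).
Transmit chain inoperative [OR]: union of children's cut sets → 4 cut set(s).
Modem stage lost [OR]: union of children's cut sets → 7 cut set(s).
Satellite uplink lost [AND]: one cut set from each child combined → 1 × 2 × 7 × 1 = 14 cut set(s).

14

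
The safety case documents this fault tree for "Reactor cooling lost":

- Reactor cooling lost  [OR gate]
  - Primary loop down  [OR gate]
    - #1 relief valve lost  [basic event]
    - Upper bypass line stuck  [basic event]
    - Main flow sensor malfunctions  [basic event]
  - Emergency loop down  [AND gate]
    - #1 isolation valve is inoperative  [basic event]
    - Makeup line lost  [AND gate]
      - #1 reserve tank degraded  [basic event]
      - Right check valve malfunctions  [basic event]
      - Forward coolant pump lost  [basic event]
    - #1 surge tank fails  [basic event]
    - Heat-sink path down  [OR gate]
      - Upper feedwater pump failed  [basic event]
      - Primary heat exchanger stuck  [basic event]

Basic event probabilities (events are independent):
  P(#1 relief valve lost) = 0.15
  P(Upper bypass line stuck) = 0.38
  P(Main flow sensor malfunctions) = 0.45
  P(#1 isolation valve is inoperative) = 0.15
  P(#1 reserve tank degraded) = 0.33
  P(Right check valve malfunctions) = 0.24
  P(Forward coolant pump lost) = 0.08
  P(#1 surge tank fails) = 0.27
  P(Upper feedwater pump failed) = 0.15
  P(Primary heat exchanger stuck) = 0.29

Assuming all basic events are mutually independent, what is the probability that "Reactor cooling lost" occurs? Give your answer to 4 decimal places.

P(Primary loop down) [OR] = 1 − (1−0.15) × (1−0.38) × (1−0.45) = 0.710150
P(Makeup line lost) [AND] = 0.33 × 0.24 × 0.08 = 0.006336
P(Heat-sink path down) [OR] = 1 − (1−0.15) × (1−0.29) = 0.396500
P(Emergency loop down) [AND] = 0.15 × 0.006336 × 0.27 × 0.396500 = 0.000102
P(Reactor cooling lost) [OR] = 1 − (1−0.710150) × (1−0.000102) = 0.710180
Rounded to 4 decimal places: P(Reactor cooling lost) ≈ 0.7102.

0.7102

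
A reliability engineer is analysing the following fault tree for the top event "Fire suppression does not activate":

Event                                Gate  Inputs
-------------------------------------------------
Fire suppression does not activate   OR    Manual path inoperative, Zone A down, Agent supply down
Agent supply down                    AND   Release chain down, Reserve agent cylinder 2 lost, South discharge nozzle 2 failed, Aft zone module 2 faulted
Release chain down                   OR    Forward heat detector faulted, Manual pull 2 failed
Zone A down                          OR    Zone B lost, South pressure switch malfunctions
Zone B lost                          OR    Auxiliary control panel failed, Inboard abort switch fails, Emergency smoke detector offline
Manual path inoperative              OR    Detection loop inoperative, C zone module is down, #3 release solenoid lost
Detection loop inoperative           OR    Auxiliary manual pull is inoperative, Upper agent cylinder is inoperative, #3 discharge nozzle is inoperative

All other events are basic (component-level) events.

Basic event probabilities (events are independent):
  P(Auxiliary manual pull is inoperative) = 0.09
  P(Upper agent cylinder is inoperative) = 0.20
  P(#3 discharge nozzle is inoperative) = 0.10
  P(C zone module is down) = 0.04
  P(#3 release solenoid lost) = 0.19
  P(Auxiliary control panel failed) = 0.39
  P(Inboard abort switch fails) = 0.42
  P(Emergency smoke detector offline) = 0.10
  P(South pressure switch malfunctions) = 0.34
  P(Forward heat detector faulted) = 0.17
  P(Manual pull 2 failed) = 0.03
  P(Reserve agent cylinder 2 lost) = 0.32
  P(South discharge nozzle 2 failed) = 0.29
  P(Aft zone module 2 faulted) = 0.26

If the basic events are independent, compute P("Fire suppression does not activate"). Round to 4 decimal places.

P(Detection loop inoperative) [OR] = 1 − (1−0.09) × (1−0.20) × (1−0.10) = 0.344800
P(Manual path inoperative) [OR] = 1 − (1−0.344800) × (1−0.04) × (1−0.19) = 0.490516
P(Zone B lost) [OR] = 1 − (1−0.39) × (1−0.42) × (1−0.10) = 0.681580
P(Zone A down) [OR] = 1 − (1−0.681580) × (1−0.34) = 0.789843
P(Release chain down) [OR] = 1 − (1−0.17) × (1−0.03) = 0.194900
P(Agent supply down) [AND] = 0.194900 × 0.32 × 0.29 × 0.26 = 0.004703
P(Fire suppression does not activate) [OR] = 1 − (1−0.490516) × (1−0.789843) × (1−0.004703) = 0.893432
Rounded to 4 decimal places: P(Fire suppression does not activate) ≈ 0.8934.

0.8934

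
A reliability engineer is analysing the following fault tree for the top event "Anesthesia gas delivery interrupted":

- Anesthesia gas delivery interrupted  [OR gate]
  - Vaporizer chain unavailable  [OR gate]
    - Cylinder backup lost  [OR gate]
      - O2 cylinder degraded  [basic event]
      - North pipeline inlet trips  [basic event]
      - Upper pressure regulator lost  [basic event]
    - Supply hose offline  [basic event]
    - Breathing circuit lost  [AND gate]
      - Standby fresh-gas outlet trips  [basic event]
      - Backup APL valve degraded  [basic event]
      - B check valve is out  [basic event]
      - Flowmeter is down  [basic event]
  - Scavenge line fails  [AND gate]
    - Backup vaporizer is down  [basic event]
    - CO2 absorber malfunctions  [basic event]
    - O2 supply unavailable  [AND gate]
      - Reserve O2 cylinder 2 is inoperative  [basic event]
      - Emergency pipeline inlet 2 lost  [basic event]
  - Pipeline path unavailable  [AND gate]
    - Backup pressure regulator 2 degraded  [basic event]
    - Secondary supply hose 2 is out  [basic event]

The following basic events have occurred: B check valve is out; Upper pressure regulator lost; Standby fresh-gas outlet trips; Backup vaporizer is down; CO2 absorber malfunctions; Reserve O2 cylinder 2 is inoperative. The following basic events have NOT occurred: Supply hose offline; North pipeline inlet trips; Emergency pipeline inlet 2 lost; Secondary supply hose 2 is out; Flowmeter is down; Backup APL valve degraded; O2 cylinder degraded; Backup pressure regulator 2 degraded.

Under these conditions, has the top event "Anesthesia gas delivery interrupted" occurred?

Yes

Cylinder backup lost [OR]: O2 cylinder degraded=not, North pipeline inlet trips=not, Upper pressure regulator lost=occurs → at least one input occurs → occurs.
Breathing circuit lost [AND]: Standby fresh-gas outlet trips=occurs, Backup APL valve degraded=not, B check valve is out=occurs, Flowmeter is down=not → not all inputs occur → does not occur.
Vaporizer chain unavailable [OR]: Cylinder backup lost=occurs, Supply hose offline=not, Breathing circuit lost=not → at least one input occurs → occurs.
O2 supply unavailable [AND]: Reserve O2 cylinder 2 is inoperative=occurs, Emergency pipeline inlet 2 lost=not → not all inputs occur → does not occur.
Scavenge line fails [AND]: Backup vaporizer is down=occurs, CO2 absorber malfunctions=occurs, O2 supply unavailable=not → not all inputs occur → does not occur.
Pipeline path unavailable [AND]: Backup pressure regulator 2 degraded=not, Secondary supply hose 2 is out=not → not all inputs occur → does not occur.
Anesthesia gas delivery interrupted [OR]: Vaporizer chain unavailable=occurs, Scavenge line fails=not, Pipeline path unavailable=not → at least one input occurs → occurs.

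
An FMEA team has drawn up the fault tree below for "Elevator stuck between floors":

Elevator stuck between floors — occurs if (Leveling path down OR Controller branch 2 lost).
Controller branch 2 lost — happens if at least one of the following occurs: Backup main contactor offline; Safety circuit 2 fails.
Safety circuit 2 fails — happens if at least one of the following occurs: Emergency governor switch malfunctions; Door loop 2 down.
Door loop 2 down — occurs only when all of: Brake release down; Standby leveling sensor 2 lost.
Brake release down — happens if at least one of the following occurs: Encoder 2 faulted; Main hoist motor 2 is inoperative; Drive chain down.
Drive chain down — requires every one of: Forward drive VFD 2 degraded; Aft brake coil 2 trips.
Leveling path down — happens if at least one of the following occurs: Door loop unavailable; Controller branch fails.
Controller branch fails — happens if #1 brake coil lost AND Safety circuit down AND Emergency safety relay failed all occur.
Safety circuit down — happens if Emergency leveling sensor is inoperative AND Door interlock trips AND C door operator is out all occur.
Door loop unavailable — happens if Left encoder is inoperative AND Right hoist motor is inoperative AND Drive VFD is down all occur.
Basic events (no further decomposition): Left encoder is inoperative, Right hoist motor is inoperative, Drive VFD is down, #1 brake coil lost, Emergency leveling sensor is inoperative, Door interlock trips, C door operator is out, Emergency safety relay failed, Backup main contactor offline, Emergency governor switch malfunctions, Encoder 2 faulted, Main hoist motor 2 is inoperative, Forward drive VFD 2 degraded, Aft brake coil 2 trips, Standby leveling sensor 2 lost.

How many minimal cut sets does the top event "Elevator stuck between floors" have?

Door loop unavailable [AND]: one cut set from each child combined → 1 × 1 × 1 = 1 cut set(s).
Safety circuit down [AND]: one cut set from each child combined → 1 × 1 × 1 = 1 cut set(s).
Controller branch fails [AND]: one cut set from each child combined → 1 × 1 × 1 = 1 cut set(s).
Leveling path down [OR]: union of children's cut sets → 2 cut set(s).
Drive chain down [AND]: one cut set from each child combined → 1 × 1 = 1 cut set(s).
Brake release down [OR]: union of children's cut sets → 3 cut set(s).
Door loop 2 down [AND]: one cut set from each child combined → 3 × 1 = 3 cut set(s).
Safety circuit 2 fails [OR]: union of children's cut sets → 4 cut set(s).
Controller branch 2 lost [OR]: union of children's cut sets → 5 cut set(s).
Elevator stuck between floors [OR]: union of children's cut sets → 7 cut set(s).
Minimal cut sets: {Drive VFD is down, Left encoder is inoperative, Right hoist motor is inoperative}; {#1 brake coil lost, C door operator is out, Door interlock trips, Emergency leveling sensor is inoperative, Emergency safety relay failed}; {Backup main contactor offline}; {Emergency governor switch malfunctions}; {Encoder 2 faulted, Standby leveling sensor 2 lost}; {Main hoist motor 2 is inoperative, Standby leveling sensor 2 lost}; {Aft brake coil 2 trips, Forward drive VFD 2 degraded, Standby leveling sensor 2 lost}.

7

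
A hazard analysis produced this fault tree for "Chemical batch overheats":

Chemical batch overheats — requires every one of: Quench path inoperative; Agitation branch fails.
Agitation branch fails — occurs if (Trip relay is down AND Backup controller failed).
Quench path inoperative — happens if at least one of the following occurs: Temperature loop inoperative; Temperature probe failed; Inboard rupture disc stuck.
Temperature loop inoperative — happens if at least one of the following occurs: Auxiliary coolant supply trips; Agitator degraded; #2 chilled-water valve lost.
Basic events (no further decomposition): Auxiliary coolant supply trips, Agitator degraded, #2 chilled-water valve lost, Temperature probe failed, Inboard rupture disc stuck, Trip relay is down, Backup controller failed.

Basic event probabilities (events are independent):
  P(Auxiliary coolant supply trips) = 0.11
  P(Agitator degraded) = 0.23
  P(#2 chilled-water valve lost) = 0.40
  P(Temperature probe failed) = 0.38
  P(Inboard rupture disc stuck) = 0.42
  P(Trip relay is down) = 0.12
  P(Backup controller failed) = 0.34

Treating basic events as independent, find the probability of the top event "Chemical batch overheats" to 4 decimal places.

0.0348

P(Temperature loop inoperative) [OR] = 1 − (1−0.11) × (1−0.23) × (1−0.40) = 0.588820
P(Quench path inoperative) [OR] = 1 − (1−0.588820) × (1−0.38) × (1−0.42) = 0.852140
P(Agitation branch fails) [AND] = 0.12 × 0.34 = 0.040800
P(Chemical batch overheats) [AND] = 0.852140 × 0.040800 = 0.034767
Rounded to 4 decimal places: P(Chemical batch overheats) ≈ 0.0348.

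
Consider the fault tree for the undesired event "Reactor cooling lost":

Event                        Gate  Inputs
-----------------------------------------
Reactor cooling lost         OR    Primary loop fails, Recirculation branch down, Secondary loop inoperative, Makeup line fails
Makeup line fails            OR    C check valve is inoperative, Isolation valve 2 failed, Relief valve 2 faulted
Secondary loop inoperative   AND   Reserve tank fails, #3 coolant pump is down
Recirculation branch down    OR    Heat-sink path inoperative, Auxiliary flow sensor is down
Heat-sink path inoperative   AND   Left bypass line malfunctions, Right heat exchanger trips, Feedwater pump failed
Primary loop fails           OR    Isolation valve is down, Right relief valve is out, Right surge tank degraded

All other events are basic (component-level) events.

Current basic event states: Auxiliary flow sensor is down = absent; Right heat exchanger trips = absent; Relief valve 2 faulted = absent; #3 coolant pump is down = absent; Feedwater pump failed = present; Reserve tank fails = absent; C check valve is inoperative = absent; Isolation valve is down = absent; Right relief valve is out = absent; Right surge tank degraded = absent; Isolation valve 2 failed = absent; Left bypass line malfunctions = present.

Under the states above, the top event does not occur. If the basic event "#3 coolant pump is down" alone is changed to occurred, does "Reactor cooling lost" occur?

No

Counterfactual: set "#3 coolant pump is down" to occurred.
Primary loop fails [OR]: Isolation valve is down=not, Right relief valve is out=not, Right surge tank degraded=not → no input occurs → does not occur.
Heat-sink path inoperative [AND]: Left bypass line malfunctions=occurs, Right heat exchanger trips=not, Feedwater pump failed=occurs → not all inputs occur → does not occur.
Recirculation branch down [OR]: Heat-sink path inoperative=not, Auxiliary flow sensor is down=not → no input occurs → does not occur.
Secondary loop inoperative [AND]: Reserve tank fails=not, #3 coolant pump is down=occurs → not all inputs occur → does not occur.
Makeup line fails [OR]: C check valve is inoperative=not, Isolation valve 2 failed=not, Relief valve 2 faulted=not → no input occurs → does not occur.
Reactor cooling lost [OR]: Primary loop fails=not, Recirculation branch down=not, Secondary loop inoperative=not, Makeup line fails=not → no input occurs → does not occur.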